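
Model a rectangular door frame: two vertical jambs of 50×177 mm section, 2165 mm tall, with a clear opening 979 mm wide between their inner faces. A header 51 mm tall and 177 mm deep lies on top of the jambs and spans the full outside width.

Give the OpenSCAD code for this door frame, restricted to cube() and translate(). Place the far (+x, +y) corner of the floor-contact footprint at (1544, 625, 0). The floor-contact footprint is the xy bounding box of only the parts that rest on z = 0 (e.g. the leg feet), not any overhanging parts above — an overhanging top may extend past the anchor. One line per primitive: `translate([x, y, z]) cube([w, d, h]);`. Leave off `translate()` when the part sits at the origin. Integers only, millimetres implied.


translate([465, 448, 0]) cube([50, 177, 2165]);
translate([1494, 448, 0]) cube([50, 177, 2165]);
translate([465, 448, 2165]) cube([1079, 177, 51]);


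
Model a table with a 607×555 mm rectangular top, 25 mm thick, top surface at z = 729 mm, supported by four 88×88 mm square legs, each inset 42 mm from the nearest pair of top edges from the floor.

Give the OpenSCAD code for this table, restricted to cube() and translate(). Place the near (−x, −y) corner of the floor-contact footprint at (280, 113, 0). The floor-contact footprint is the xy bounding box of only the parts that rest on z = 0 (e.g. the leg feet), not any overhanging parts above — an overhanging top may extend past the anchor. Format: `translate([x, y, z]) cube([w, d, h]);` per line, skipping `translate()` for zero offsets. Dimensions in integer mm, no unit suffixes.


// leg_h = 729 - 25 = 704
translate([238, 71, 704]) cube([607, 555, 25]);
translate([280, 113, 0]) cube([88, 88, 704]);
translate([715, 113, 0]) cube([88, 88, 704]);
translate([280, 496, 0]) cube([88, 88, 704]);
translate([715, 496, 0]) cube([88, 88, 704]);


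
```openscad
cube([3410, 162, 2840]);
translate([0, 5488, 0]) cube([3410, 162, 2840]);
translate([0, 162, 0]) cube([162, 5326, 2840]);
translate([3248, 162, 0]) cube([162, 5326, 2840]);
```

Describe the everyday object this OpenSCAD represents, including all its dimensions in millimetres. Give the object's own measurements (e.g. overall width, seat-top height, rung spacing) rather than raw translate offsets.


The wall frame of a small rectangular building: four walls, each 2840 mm tall and 162 mm thick, enclosing a footprint 3410 mm (x) by 5650 mm (y) outside-to-outside, with no floor or roof. The front and back walls (the −y and +y sides) span the full width; the two side walls fit between them.


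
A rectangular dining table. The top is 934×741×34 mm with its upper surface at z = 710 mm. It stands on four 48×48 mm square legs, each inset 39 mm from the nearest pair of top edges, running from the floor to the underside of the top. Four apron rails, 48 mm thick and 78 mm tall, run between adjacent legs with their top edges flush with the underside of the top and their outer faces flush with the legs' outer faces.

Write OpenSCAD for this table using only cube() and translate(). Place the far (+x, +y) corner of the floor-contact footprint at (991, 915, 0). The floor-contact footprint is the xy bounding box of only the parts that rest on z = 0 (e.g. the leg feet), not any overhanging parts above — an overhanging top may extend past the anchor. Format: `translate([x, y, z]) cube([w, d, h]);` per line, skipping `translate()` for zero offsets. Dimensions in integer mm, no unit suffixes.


translate([96, 213, 676]) cube([934, 741, 34]);
translate([135, 252, 0]) cube([48, 48, 676]);
translate([943, 252, 0]) cube([48, 48, 676]);
translate([135, 867, 0]) cube([48, 48, 676]);
translate([943, 867, 0]) cube([48, 48, 676]);
translate([183, 252, 598]) cube([760, 48, 78]);
translate([183, 867, 598]) cube([760, 48, 78]);
translate([135, 300, 598]) cube([48, 567, 78]);
translate([943, 300, 598]) cube([48, 567, 78]);


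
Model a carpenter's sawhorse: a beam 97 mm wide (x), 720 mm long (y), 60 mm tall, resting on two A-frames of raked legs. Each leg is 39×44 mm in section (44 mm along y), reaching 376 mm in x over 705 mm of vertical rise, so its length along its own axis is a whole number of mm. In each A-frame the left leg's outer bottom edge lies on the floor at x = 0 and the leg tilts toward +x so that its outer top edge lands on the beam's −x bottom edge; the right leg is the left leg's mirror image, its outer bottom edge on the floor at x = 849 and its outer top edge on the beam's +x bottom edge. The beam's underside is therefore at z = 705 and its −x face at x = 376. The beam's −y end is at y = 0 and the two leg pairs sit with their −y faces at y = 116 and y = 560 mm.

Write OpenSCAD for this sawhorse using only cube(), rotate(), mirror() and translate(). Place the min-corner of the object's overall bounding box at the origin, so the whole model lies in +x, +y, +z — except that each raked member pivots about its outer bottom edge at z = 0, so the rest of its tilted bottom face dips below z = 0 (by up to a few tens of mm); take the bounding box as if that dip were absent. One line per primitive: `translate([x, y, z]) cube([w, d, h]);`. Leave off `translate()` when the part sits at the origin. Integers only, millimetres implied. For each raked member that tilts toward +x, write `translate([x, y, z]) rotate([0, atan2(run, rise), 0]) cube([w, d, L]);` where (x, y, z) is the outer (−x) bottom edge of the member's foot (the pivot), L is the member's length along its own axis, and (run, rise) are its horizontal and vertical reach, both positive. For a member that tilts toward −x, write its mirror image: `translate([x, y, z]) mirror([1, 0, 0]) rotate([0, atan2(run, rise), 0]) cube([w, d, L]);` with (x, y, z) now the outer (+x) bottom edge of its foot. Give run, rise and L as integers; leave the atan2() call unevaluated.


translate([376, 0, 705]) cube([97, 720, 60]);
translate([0, 116, 0]) rotate([0, atan2(376, 705), 0]) cube([39, 44, 799]);
translate([849, 116, 0]) mirror([1, 0, 0]) rotate([0, atan2(376, 705), 0]) cube([39, 44, 799]);
translate([0, 560, 0]) rotate([0, atan2(376, 705), 0]) cube([39, 44, 799]);
translate([849, 560, 0]) mirror([1, 0, 0]) rotate([0, atan2(376, 705), 0]) cube([39, 44, 799]);


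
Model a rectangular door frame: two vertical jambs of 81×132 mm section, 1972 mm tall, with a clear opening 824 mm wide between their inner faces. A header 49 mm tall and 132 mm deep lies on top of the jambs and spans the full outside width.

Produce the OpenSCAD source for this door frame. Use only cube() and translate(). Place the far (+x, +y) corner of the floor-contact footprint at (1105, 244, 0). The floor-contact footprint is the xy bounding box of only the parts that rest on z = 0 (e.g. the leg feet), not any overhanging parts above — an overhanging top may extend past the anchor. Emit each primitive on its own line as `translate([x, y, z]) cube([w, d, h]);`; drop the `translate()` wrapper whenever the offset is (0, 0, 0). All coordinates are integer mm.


translate([119, 112, 0]) cube([81, 132, 1972]);
translate([1024, 112, 0]) cube([81, 132, 1972]);
translate([119, 112, 1972]) cube([986, 132, 49]);


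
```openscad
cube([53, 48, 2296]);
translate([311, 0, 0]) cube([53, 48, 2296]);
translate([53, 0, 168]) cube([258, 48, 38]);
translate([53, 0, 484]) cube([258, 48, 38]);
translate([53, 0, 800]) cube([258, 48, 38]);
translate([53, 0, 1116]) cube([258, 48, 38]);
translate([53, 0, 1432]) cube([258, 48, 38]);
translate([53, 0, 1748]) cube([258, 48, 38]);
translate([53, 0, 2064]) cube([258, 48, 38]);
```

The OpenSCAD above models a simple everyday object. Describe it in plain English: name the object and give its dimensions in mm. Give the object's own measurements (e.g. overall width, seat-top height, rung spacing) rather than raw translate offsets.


A straight ladder. Two 53×48 mm vertical rails, 2296 mm tall, stand 364 mm apart (outside-to-outside) with their front faces coplanar on the −y side. 7 rungs, each 48 mm deep and 38 mm tall, span between the inner faces of the rails, front faces flush with the rails. The lowest rung's underside is at z = 168 mm and rungs are spaced 316 mm apart (underside to underside).


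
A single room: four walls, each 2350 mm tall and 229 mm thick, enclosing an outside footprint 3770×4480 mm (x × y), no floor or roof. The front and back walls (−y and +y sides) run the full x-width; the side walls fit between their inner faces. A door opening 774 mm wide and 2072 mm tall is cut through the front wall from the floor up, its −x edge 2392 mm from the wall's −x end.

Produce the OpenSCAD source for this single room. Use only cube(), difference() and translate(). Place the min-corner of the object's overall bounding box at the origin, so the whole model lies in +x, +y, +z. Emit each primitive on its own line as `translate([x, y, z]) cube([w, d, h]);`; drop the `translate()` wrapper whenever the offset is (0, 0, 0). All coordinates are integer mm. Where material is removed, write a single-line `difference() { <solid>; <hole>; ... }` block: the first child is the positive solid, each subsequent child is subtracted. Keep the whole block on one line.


difference() { cube([3770, 229, 2350]); translate([2392, 0, 0]) cube([774, 229, 2072]); }
translate([0, 4251, 0]) cube([3770, 229, 2350]);
translate([0, 229, 0]) cube([229, 4022, 2350]);
translate([3541, 229, 0]) cube([229, 4022, 2350]);


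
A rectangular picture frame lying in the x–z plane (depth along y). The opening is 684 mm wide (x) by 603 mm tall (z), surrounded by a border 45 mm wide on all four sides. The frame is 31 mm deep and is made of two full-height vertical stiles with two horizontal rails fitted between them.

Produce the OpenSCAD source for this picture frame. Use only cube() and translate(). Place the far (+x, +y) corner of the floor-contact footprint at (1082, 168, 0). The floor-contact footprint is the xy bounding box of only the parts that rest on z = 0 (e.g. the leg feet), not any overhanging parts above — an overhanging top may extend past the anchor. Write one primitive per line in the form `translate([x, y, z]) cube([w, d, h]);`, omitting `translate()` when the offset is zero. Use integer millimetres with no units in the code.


translate([308, 137, 0]) cube([45, 31, 693]);
translate([1037, 137, 0]) cube([45, 31, 693]);
translate([353, 137, 0]) cube([684, 31, 45]);
translate([353, 137, 648]) cube([684, 31, 45]);


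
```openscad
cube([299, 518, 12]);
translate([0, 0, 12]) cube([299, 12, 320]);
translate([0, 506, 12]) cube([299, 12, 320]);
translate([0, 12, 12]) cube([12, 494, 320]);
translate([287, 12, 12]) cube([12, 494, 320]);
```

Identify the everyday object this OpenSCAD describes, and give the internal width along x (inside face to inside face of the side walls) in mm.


An open box. The internal width is 275 mm.

A 299×518 base slab with four walls standing on it — an open box. The base is 299 mm wide and the walls are 12 mm thick, so the internal width is 299 − 2 × 12 = 275 mm.


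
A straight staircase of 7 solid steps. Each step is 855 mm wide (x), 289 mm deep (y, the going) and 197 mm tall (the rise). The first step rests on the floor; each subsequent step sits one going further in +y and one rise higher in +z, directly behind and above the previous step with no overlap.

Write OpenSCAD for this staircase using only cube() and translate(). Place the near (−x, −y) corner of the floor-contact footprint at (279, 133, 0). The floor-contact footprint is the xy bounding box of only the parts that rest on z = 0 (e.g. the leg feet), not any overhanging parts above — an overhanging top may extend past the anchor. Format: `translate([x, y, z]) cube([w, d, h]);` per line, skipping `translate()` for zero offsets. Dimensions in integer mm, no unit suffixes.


translate([279, 133, 0]) cube([855, 289, 197]);
translate([279, 422, 197]) cube([855, 289, 197]);
translate([279, 711, 394]) cube([855, 289, 197]);
translate([279, 1000, 591]) cube([855, 289, 197]);
translate([279, 1289, 788]) cube([855, 289, 197]);
translate([279, 1578, 985]) cube([855, 289, 197]);
translate([279, 1867, 1182]) cube([855, 289, 197]);


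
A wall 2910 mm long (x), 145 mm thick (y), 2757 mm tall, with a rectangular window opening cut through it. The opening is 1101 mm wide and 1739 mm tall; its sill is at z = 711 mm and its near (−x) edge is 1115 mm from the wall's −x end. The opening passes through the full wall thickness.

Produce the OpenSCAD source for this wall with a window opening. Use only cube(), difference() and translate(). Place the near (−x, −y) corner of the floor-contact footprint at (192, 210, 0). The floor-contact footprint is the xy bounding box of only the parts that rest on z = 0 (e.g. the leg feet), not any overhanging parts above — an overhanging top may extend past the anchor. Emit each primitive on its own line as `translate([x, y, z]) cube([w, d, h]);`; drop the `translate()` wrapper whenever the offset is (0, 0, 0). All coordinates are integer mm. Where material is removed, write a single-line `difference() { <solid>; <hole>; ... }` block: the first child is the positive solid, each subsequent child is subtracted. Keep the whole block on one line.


difference() { translate([192, 210, 0]) cube([2910, 145, 2757]); translate([1307, 210, 711]) cube([1101, 145, 1739]); }


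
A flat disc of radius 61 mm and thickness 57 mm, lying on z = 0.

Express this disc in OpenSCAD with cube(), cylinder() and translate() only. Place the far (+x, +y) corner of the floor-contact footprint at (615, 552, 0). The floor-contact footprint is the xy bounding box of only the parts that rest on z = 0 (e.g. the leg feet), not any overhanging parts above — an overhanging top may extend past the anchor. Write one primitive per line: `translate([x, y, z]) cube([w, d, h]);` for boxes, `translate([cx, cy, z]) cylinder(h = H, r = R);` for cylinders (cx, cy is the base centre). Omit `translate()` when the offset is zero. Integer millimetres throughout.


translate([554, 491, 0]) cylinder(h = 57, r = 61);


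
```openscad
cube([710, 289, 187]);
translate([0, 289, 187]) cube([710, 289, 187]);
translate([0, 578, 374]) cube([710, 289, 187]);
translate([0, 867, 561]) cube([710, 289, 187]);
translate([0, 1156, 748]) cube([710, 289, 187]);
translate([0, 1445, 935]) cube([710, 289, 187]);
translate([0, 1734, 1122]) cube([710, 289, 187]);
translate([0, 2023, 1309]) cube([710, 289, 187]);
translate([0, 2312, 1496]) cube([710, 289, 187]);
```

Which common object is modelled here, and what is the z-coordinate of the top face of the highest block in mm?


A staircase. The total rise is 1683 mm.

9 identical blocks, each offset up and back from the previous — a staircase. Each step is 187 mm tall and there are 9 of them, so the total rise is 9 × 187 = 1683 mm.


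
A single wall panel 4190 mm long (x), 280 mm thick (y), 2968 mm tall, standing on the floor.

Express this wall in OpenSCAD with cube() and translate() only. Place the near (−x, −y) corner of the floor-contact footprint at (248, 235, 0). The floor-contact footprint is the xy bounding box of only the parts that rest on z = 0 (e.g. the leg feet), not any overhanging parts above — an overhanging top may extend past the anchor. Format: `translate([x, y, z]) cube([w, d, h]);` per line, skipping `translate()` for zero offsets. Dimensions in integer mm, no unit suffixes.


translate([248, 235, 0]) cube([4190, 280, 2968]);


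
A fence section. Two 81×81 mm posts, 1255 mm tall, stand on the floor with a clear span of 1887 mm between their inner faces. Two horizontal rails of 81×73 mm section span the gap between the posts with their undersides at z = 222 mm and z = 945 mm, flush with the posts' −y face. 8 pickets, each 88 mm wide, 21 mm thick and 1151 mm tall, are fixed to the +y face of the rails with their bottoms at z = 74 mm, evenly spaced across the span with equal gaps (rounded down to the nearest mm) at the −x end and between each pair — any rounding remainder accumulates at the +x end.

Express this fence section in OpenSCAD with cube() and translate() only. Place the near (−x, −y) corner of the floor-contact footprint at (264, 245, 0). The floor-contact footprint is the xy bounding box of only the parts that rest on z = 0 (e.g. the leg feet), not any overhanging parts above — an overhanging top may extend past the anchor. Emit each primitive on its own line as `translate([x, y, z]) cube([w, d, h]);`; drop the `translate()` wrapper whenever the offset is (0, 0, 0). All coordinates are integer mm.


translate([264, 245, 0]) cube([81, 81, 1255]);
translate([2232, 245, 0]) cube([81, 81, 1255]);
translate([345, 245, 222]) cube([1887, 81, 73]);
translate([345, 245, 945]) cube([1887, 81, 73]);
translate([476, 326, 74]) cube([88, 21, 1151]);
translate([695, 326, 74]) cube([88, 21, 1151]);
translate([914, 326, 74]) cube([88, 21, 1151]);
translate([1133, 326, 74]) cube([88, 21, 1151]);
translate([1352, 326, 74]) cube([88, 21, 1151]);
translate([1571, 326, 74]) cube([88, 21, 1151]);
translate([1790, 326, 74]) cube([88, 21, 1151]);
translate([2009, 326, 74]) cube([88, 21, 1151]);


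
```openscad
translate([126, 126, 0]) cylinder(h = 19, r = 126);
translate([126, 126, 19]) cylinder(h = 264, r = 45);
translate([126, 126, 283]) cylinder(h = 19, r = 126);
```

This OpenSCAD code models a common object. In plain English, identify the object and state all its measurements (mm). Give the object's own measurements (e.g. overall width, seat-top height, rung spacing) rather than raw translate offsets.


A spool: two coaxial disc flanges of radius 126 mm and thickness 19 mm, joined by a core cylinder of radius 45 mm and height 264 mm. The lower flange rests on z = 0 and the three cylinders share a vertical axis.


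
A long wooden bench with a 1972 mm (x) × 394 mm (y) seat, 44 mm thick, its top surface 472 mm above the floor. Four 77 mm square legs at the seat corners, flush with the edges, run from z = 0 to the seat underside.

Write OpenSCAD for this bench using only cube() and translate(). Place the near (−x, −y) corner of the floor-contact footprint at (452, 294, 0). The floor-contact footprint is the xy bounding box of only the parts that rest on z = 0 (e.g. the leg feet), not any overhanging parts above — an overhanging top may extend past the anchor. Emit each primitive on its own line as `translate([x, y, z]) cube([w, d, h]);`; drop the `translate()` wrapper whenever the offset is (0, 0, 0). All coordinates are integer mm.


// leg_h = 472 − 44 = 428
translate([452, 294, 428]) cube([1972, 394, 44]);
translate([452, 294, 0]) cube([77, 77, 428]);
translate([452, 611, 0]) cube([77, 77, 428]);
translate([2347, 294, 0]) cube([77, 77, 428]);
translate([2347, 611, 0]) cube([77, 77, 428]);


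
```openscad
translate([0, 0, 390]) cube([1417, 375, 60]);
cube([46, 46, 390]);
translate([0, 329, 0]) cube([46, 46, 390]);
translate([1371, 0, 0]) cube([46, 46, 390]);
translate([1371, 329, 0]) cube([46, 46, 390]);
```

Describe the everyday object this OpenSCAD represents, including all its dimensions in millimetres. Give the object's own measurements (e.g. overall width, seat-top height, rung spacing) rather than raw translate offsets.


A long wooden bench with a 1417 mm (x) × 375 mm (y) seat, 60 mm thick, its top surface 450 mm above the floor. Four 46 mm square legs at the seat corners, flush with the edges, run from z = 0 to the seat underside.


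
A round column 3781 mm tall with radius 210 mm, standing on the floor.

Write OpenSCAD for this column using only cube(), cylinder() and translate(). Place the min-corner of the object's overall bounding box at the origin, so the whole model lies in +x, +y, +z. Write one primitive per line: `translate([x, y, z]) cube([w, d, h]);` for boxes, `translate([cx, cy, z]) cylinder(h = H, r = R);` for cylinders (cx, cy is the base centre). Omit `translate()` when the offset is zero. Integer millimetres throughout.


translate([210, 210, 0]) cylinder(h = 3781, r = 210);


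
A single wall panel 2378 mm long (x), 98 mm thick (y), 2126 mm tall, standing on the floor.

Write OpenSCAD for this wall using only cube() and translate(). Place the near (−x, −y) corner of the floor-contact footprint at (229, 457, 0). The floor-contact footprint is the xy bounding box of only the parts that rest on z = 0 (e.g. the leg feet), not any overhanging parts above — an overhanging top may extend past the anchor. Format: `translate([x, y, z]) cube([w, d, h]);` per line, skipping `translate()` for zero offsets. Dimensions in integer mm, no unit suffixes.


translate([229, 457, 0]) cube([2378, 98, 2126]);


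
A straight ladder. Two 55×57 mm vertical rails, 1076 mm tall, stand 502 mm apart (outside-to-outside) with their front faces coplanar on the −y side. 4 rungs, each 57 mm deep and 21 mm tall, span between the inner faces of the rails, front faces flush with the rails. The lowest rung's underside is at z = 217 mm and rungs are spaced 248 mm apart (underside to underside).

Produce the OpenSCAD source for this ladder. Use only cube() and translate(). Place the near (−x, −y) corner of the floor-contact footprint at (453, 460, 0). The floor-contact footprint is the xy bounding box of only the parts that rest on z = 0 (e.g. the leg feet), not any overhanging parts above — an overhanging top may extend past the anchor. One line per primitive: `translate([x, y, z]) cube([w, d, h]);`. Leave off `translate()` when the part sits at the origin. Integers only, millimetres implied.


// rung span = 502 - 2*55 = 392
// rung[k] z = 217 + k*248
translate([453, 460, 0]) cube([55, 57, 1076]);
translate([900, 460, 0]) cube([55, 57, 1076]);
translate([508, 460, 217]) cube([392, 57, 21]);
translate([508, 460, 465]) cube([392, 57, 21]);
translate([508, 460, 713]) cube([392, 57, 21]);
translate([508, 460, 961]) cube([392, 57, 21]);


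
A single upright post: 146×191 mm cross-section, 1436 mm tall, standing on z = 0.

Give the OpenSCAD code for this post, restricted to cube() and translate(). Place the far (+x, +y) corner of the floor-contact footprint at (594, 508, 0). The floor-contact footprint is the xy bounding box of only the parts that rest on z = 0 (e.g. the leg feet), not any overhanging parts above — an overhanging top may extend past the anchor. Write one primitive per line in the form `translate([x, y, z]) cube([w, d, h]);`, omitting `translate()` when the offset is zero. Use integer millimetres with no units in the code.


translate([448, 317, 0]) cube([146, 191, 1436]);


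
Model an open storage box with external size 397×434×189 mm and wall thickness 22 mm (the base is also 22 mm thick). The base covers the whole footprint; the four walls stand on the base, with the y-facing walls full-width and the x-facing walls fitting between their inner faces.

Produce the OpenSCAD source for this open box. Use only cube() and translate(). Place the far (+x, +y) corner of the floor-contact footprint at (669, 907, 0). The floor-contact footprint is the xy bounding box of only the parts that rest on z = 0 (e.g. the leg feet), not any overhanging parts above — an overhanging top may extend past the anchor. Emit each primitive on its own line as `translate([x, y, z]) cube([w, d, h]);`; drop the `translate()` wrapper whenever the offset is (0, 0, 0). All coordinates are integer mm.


translate([272, 473, 0]) cube([397, 434, 22]);
translate([272, 473, 22]) cube([397, 22, 167]);
translate([272, 885, 22]) cube([397, 22, 167]);
translate([272, 495, 22]) cube([22, 390, 167]);
translate([647, 495, 22]) cube([22, 390, 167]);


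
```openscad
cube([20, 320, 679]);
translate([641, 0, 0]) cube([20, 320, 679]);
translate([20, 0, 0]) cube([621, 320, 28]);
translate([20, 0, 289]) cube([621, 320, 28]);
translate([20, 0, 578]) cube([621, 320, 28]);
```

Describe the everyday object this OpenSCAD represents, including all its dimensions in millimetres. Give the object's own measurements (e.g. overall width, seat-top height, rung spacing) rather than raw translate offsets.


An open bookshelf. Two side panels, each 20 mm thick, 320 mm deep and 679 mm tall, stand 661 mm apart (outside-to-outside). Between them sit 3 shelves, each 28 mm thick and 320 mm deep, spanning the full gap between the sides. The bottom shelf rests on the floor (its underside at z = 0) and the clear gap between one shelf's top and the next shelf's underside is 261 mm.


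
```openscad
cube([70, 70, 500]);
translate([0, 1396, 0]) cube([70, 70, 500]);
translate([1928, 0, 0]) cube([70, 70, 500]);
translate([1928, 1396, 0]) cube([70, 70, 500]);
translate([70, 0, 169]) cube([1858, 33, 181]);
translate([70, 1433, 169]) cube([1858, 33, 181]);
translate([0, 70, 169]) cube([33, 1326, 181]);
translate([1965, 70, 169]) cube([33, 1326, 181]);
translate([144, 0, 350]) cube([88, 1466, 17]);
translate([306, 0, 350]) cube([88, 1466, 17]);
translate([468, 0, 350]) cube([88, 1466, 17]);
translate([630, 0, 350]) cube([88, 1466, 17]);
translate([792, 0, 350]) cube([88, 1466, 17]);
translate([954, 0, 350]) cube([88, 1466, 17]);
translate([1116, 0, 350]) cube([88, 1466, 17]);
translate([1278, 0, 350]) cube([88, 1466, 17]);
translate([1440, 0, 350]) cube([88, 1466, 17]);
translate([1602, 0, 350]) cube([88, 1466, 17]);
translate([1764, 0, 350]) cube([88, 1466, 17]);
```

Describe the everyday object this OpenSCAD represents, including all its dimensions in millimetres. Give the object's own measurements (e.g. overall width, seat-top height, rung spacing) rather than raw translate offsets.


A bed frame 1998 mm long (x) by 1466 mm wide (y). Four 70×70 mm corner posts, 500 mm tall, at the corners of the footprint. Four rails of 33 mm thickness and 181 mm height run between adjacent posts with their undersides at z = 169 mm, their outer faces flush with the outside of the frame (the two x-running rails run between the posts' inner faces; the two y-running rails run between the posts' inner faces). 11 slats, each 88 mm wide (x) and 17 mm thick, lie across the top of the two x-running rails, running the full 1466 mm width of the frame in y; along x they sit between the end posts with a 74 mm gap after the −x posts and between neighbouring slats, leaving 76 mm before the +x posts.


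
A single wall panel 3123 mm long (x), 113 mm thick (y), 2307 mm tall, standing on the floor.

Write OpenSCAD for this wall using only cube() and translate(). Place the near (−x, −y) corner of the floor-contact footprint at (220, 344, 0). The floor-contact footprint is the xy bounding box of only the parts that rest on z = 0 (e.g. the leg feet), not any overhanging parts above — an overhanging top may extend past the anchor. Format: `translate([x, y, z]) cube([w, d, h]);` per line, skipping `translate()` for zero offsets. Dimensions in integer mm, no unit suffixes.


translate([220, 344, 0]) cube([3123, 113, 2307]);


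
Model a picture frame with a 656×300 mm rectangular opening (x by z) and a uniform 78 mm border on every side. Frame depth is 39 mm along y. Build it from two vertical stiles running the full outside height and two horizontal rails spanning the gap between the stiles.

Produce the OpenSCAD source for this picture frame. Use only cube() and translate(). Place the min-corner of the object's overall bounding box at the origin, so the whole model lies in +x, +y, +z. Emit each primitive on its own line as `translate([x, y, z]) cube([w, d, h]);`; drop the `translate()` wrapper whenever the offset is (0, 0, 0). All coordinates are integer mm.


cube([78, 39, 456]);
translate([734, 0, 0]) cube([78, 39, 456]);
translate([78, 0, 0]) cube([656, 39, 78]);
translate([78, 0, 378]) cube([656, 39, 78]);


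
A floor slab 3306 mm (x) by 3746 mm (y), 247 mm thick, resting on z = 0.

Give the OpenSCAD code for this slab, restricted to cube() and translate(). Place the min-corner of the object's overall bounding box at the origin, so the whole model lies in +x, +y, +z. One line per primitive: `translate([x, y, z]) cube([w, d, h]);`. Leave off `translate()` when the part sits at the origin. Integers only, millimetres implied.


cube([3306, 3746, 247]);


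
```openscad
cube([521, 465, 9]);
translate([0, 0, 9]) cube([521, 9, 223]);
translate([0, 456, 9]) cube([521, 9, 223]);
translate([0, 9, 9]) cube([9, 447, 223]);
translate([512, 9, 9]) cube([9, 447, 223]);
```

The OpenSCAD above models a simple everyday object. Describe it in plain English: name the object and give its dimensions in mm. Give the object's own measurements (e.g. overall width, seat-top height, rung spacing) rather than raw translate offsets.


An open-topped rectangular box: outside dimensions 521×465×232 mm, with a uniform wall and base thickness of 9 mm. The base is a full 521×465 slab on the floor; four walls sit on top of the base. The front and back walls (the −y and +y sides) span the full width; the two side walls fit between them.


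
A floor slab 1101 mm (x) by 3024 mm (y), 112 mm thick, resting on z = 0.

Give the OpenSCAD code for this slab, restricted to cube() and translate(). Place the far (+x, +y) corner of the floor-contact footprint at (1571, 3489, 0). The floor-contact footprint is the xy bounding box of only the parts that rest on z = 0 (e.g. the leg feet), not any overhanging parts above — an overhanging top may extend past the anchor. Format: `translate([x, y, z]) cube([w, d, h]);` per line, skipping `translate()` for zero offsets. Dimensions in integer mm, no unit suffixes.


translate([470, 465, 0]) cube([1101, 3024, 112]);


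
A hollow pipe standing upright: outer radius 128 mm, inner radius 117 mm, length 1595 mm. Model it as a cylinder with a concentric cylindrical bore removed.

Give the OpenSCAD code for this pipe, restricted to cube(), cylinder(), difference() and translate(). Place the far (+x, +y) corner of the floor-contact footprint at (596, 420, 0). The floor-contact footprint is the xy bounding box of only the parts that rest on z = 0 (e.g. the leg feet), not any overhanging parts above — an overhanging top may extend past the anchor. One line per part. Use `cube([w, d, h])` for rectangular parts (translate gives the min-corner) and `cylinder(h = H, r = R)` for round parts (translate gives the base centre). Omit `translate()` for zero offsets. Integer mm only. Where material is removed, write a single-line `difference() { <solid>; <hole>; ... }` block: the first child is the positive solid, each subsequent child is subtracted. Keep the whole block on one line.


difference() { translate([468, 292, 0]) cylinder(h = 1595, r = 128); translate([468, 292, 0]) cylinder(h = 1595, r = 117); }


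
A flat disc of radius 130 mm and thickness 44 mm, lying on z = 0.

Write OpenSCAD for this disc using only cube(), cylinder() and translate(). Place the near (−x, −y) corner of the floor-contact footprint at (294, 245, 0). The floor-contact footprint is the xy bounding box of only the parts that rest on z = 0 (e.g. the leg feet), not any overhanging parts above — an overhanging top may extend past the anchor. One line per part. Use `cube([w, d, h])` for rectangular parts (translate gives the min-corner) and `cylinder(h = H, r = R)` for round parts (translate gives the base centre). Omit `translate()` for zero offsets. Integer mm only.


translate([424, 375, 0]) cylinder(h = 44, r = 130);


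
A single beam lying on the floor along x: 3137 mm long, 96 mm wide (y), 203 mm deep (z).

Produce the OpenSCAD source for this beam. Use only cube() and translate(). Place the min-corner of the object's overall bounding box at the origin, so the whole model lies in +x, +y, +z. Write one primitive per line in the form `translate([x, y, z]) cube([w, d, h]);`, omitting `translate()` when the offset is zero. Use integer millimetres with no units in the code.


cube([3137, 96, 203]);


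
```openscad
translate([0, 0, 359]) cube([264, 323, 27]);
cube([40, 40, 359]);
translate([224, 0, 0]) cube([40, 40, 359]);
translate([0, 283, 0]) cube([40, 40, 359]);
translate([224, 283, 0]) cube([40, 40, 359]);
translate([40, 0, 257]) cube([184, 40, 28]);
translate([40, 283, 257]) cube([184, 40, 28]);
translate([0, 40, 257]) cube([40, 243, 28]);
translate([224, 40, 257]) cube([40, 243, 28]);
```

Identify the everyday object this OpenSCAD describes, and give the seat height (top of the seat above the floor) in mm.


A stool. The seat height is 386 mm.

A 264×323×27 slab at z = 359 on four corner posts — a stool. The seat top is 359 + 27 = 386 mm.


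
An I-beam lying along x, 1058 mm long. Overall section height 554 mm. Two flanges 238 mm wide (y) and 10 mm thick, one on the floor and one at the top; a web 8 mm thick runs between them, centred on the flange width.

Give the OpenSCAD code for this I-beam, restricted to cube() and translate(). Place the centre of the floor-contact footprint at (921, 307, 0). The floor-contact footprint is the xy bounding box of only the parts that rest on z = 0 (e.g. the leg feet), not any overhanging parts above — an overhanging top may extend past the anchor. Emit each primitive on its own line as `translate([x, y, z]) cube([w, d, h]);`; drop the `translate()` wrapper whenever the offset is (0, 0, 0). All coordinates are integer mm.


translate([392, 188, 0]) cube([1058, 238, 10]);
translate([392, 303, 10]) cube([1058, 8, 534]);
translate([392, 188, 544]) cube([1058, 238, 10]);


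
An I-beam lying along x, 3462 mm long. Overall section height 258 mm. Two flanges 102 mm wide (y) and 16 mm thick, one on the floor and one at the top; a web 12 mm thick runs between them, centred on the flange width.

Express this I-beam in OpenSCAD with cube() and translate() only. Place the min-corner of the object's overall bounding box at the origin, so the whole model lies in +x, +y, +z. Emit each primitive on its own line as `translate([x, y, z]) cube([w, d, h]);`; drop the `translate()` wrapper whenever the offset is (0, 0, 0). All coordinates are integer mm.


cube([3462, 102, 16]);
translate([0, 45, 16]) cube([3462, 12, 226]);
translate([0, 0, 242]) cube([3462, 102, 16]);


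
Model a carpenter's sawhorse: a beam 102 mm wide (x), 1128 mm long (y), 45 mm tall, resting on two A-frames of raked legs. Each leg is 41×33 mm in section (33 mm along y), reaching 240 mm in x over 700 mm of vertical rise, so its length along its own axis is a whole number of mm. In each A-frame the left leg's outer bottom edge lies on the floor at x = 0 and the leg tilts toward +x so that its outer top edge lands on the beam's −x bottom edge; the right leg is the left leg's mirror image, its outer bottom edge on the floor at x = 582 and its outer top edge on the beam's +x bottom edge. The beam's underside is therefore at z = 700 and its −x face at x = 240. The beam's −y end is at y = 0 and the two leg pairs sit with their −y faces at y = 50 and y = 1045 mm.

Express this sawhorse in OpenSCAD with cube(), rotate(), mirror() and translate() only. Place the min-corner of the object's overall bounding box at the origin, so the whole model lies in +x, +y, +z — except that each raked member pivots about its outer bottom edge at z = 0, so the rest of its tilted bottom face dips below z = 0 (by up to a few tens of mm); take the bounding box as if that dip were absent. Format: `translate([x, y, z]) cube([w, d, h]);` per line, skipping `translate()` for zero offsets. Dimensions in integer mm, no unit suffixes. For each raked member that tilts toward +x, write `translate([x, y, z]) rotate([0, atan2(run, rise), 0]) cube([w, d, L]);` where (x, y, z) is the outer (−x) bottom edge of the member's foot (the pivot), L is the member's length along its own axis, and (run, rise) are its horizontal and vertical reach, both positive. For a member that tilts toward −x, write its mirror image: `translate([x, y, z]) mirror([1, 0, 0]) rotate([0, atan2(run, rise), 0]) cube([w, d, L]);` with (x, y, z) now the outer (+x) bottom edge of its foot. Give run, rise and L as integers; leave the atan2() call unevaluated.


// leg length = √(240² + 700²) = 740
// right-leg outer foot x = 2·240 + 102 = 582
// beam min-corner = (240, 0, 700)
translate([240, 0, 700]) cube([102, 1128, 45]);
translate([0, 50, 0]) rotate([0, atan2(240, 700), 0]) cube([41, 33, 740]);
translate([582, 50, 0]) mirror([1, 0, 0]) rotate([0, atan2(240, 700), 0]) cube([41, 33, 740]);
translate([0, 1045, 0]) rotate([0, atan2(240, 700), 0]) cube([41, 33, 740]);
translate([582, 1045, 0]) mirror([1, 0, 0]) rotate([0, atan2(240, 700), 0]) cube([41, 33, 740]);


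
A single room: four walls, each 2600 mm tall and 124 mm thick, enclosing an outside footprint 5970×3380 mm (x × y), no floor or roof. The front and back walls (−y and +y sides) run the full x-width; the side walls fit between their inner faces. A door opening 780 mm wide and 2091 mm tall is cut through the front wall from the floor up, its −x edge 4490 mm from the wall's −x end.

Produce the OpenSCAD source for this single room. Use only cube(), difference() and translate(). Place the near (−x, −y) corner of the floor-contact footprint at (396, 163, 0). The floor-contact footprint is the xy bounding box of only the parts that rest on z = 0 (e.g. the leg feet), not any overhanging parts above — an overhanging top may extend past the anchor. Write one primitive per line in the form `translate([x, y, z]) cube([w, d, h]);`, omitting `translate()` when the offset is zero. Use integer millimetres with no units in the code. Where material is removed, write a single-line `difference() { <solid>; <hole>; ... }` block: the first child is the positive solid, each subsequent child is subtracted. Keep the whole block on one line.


difference() { translate([396, 163, 0]) cube([5970, 124, 2600]); translate([4886, 163, 0]) cube([780, 124, 2091]); }
translate([396, 3419, 0]) cube([5970, 124, 2600]);
translate([396, 287, 0]) cube([124, 3132, 2600]);
translate([6242, 287, 0]) cube([124, 3132, 2600]);


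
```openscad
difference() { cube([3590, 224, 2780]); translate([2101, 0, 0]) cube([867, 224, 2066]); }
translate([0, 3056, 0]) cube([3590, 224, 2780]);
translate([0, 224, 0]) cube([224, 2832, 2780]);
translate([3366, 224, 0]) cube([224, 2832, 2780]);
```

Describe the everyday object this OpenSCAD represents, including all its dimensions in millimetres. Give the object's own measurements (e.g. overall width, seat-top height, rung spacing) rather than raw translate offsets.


A single room: four walls, each 2780 mm tall and 224 mm thick, enclosing an outside footprint 3590×3280 mm (x × y), no floor or roof. The front and back walls (−y and +y sides) run the full x-width; the side walls fit between their inner faces. A door opening 867 mm wide and 2066 mm tall is cut through the front wall from the floor up, its −x edge 2101 mm from the wall's −x end.


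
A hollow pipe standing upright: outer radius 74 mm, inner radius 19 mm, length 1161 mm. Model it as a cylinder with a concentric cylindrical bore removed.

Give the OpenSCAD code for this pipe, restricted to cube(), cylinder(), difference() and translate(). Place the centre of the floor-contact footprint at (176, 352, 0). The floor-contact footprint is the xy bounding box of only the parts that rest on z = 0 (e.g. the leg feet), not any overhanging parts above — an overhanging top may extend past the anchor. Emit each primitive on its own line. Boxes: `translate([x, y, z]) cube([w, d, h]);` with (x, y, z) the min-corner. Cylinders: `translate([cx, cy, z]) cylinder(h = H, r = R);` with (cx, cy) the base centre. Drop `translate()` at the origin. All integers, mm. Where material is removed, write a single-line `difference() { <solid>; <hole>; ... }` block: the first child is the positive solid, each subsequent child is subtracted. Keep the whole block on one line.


difference() { translate([176, 352, 0]) cylinder(h = 1161, r = 74); translate([176, 352, 0]) cylinder(h = 1161, r = 19); }


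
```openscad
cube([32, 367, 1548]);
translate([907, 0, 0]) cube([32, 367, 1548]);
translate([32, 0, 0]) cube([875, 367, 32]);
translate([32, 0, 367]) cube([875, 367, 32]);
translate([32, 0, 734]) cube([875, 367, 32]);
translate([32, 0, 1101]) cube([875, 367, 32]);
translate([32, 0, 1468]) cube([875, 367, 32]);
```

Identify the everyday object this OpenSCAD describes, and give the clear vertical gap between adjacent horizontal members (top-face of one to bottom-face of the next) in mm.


A bookshelf. The clear shelf gap is 335 mm.

Two tall side panels with 5 horizontal boards between them — a bookshelf. The first two shelf undersides are at z = 0 and z = 367; with shelf thickness 32, the clear gap is 367 − 0 − 32 = 335 mm.
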